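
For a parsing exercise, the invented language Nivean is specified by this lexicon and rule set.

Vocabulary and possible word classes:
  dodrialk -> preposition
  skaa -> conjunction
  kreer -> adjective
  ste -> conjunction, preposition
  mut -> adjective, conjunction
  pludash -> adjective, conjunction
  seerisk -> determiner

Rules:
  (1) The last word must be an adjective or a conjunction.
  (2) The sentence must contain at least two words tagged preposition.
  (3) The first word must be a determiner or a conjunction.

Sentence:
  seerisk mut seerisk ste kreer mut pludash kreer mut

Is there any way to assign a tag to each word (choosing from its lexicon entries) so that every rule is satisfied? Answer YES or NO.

Candidates per position — 1:seerisk {determiner}; 2:mut {adjective,conjunction}; 3:seerisk {determiner}; 4:ste {conjunction,preposition}; 5:kreer {adjective}; 6:mut {adjective,conjunction}; 7:pludash {adjective,conjunction}; 8:kreer {adjective}; 9:mut {adjective,conjunction}.
Rule 2 cannot be satisfied by any choice of tags from the lexicon.
So there is no consistent tagging.

NO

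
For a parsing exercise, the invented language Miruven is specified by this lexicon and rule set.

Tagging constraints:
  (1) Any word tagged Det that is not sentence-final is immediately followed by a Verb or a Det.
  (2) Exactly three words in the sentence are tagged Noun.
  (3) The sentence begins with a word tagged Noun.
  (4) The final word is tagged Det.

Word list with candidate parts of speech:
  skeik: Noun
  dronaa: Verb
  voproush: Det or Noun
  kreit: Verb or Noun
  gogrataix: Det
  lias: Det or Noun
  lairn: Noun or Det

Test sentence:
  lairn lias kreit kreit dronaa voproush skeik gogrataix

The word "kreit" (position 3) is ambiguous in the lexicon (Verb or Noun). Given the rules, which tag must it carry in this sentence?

Verb

Candidates per position — 1:lairn {Noun,Det}; 2:lias {Det,Noun}; 3:kreit {Verb,Noun}; 4:kreit {Verb,Noun}; 5:dronaa {Verb}; 6:voproush {Det,Noun}; 7:skeik {Noun}; 8:gogrataix {Det}.
Position 1: Det is ruled out by rule 3; that leaves Noun.
Position 6: Det is ruled out by rule 1; that leaves Noun.
Position 2: Noun is ruled out by rule 2; that leaves Det.
Position 3: Noun is ruled out by rule 1; that leaves Verb.
Position 4: Noun is ruled out by rule 2; that leaves Verb.
The unique satisfying tagging is: Noun Det Verb Verb Verb Noun Noun Det.
Check: rule 1 satisfied; rule 2 satisfied; rule 3 satisfied; rule 4 satisfied.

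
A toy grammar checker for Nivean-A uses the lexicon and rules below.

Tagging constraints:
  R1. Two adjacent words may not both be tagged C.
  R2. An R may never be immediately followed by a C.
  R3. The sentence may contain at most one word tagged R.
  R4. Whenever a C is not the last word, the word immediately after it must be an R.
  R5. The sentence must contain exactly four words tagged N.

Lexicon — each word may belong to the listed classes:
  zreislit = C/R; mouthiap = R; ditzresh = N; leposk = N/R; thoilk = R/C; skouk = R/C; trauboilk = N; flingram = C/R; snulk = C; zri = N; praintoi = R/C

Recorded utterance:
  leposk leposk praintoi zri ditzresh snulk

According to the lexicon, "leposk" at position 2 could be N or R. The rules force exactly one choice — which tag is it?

N

Candidates per position — 1:leposk {N,R}; 2:leposk {N,R}; 3:praintoi {R,C}; 4:zri {N}; 5:ditzresh {N}; 6:snulk {C}.
At position 1, choosing R makes rule 5 impossible to satisfy; hence N.
At position 2, choosing R makes rule 5 impossible to satisfy; hence N.
At position 3, choosing C makes rule 4 impossible to satisfy; hence R.
The only consistent sequence is: N N R N N C.
Rule-by-rule: rule 1 satisfied; rule 2 satisfied; rule 3 satisfied; rule 4 satisfied; rule 5 satisfied.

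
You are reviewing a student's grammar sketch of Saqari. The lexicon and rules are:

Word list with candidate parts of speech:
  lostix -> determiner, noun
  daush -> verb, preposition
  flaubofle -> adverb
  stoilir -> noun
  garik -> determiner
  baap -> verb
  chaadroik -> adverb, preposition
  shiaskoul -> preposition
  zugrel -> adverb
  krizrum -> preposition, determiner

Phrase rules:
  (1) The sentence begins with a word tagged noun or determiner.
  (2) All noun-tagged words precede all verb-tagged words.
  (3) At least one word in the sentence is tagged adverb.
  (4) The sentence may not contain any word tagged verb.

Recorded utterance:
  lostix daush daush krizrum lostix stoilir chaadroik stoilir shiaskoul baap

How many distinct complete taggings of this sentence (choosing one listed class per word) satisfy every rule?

Candidates per position — 1:lostix {determiner,noun}; 2:daush {verb,preposition}; 3:daush {verb,preposition}; 4:krizrum {preposition,determiner}; 5:lostix {determiner,noun}; 6:stoilir {noun}; 7:chaadroik {adverb,preposition}; 8:stoilir {noun}; 9:shiaskoul {preposition}; 10:baap {verb}.
There are 64 candidate sequences in total.
Rule 4 cannot be satisfied by any choice of tags from the lexicon.
So there is no consistent tagging.
Count = 0.

0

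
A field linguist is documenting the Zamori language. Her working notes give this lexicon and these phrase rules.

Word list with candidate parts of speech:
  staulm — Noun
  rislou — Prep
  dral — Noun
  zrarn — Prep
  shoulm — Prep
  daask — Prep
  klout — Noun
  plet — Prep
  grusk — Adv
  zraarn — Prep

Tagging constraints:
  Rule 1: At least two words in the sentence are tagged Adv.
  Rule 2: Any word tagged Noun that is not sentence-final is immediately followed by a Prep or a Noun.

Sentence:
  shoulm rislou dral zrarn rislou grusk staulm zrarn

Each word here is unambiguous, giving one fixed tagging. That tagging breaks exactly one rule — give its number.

1

Fixed tagging: Prep Prep Noun Prep Prep Adv Noun Prep.
Checking each rule: R1 violated, R2 holds.
Only rule 1 fails.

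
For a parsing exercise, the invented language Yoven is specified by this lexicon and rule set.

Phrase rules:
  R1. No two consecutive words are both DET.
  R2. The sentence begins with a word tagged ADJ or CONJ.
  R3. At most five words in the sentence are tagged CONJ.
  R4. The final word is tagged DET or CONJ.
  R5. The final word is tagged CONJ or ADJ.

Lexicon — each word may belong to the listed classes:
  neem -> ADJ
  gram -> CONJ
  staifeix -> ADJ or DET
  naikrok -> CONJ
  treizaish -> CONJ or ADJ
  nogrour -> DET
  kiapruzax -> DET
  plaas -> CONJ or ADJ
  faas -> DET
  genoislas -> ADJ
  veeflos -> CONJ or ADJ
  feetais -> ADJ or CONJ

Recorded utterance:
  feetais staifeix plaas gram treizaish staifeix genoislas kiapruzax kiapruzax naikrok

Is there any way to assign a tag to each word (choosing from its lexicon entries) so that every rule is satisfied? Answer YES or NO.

NO

Candidates per position — 1:feetais {ADJ,CONJ}; 2:staifeix {ADJ,DET}; 3:plaas {CONJ,ADJ}; 4:gram {CONJ}; 5:treizaish {CONJ,ADJ}; 6:staifeix {ADJ,DET}; 7:genoislas {ADJ}; 8:kiapruzax {DET}; 9:kiapruzax {DET}; 10:naikrok {CONJ}.
Rule 1 cannot be satisfied by any choice of tags from the lexicon.
So there is no consistent tagging.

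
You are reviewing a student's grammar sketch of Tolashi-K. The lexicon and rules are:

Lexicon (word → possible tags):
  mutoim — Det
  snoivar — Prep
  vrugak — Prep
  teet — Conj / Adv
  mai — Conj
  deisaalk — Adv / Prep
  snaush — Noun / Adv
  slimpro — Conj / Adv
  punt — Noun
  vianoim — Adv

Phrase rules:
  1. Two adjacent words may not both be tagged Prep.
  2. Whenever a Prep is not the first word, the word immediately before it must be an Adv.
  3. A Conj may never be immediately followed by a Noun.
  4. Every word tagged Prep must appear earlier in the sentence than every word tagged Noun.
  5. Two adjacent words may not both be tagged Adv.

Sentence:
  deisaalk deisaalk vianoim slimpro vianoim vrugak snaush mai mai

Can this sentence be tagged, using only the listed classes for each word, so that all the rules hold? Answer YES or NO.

Candidates per position — 1:deisaalk {Adv,Prep}; 2:deisaalk {Adv,Prep}; 3:vianoim {Adv}; 4:slimpro {Conj,Adv}; 5:vianoim {Adv}; 6:vrugak {Prep}; 7:snaush {Noun,Adv}; 8:mai {Conj}; 9:mai {Conj}.
One satisfying assignment: Adv Prep Adv Conj Adv Prep Noun Conj Conj.
Check: rule 1 satisfied; rule 2 satisfied; rule 3 satisfied; rule 4 satisfied; rule 5 satisfied.

YES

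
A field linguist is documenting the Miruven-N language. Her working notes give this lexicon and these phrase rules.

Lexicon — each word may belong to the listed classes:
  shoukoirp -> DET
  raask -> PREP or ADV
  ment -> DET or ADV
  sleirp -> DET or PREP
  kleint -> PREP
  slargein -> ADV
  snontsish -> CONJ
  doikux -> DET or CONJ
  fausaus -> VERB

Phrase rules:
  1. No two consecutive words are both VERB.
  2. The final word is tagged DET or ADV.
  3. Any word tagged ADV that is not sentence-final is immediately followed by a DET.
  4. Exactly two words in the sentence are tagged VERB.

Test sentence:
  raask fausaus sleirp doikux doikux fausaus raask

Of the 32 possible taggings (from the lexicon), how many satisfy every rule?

8

Candidates per position — 1:raask {PREP,ADV}; 2:fausaus {VERB}; 3:sleirp {DET,PREP}; 4:doikux {DET,CONJ}; 5:doikux {DET,CONJ}; 6:fausaus {VERB}; 7:raask {PREP,ADV}.
There are 32 candidate sequences in total.
Checking each against the rules leaves 8 sequences.
Count = 8.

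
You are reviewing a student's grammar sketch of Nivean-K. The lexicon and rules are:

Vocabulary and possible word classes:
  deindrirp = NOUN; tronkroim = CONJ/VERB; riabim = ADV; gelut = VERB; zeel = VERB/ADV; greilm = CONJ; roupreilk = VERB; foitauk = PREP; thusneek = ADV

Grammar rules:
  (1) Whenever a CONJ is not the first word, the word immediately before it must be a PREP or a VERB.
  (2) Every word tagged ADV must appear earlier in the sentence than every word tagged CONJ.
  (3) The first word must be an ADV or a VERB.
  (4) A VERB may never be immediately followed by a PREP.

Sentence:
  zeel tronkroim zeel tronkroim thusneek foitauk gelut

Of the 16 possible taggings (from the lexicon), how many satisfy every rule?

4

Candidates per position — 1:zeel {VERB,ADV}; 2:tronkroim {CONJ,VERB}; 3:zeel {VERB,ADV}; 4:tronkroim {CONJ,VERB}; 5:thusneek {ADV}; 6:foitauk {PREP}; 7:gelut {VERB}.
There are 16 candidate sequences in total.
The sequences that satisfy every rule: VERB VERB VERB VERB ADV PREP VERB; VERB VERB ADV VERB ADV PREP VERB; ADV VERB VERB VERB ADV PREP VERB; ADV VERB ADV VERB ADV PREP VERB.
Count = 4.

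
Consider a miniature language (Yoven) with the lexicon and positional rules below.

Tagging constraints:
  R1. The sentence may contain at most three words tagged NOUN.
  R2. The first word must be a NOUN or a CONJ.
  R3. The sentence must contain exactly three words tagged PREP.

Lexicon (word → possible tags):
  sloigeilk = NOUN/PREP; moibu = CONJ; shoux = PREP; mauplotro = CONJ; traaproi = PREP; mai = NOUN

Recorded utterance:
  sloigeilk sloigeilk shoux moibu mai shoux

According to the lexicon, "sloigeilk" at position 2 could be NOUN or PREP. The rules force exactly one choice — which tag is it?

PREP

Candidates per position — 1:sloigeilk {NOUN,PREP}; 2:sloigeilk {NOUN,PREP}; 3:shoux {PREP}; 4:moibu {CONJ}; 5:mai {NOUN}; 6:shoux {PREP}.
At position 1, choosing PREP makes rule 2 impossible to satisfy; hence NOUN.
At position 2, choosing NOUN makes rule 3 impossible to satisfy; hence PREP.
So the tagging must be: NOUN PREP PREP CONJ NOUN PREP.
Rule-by-rule: rule 1 satisfied; rule 2 satisfied; rule 3 satisfied.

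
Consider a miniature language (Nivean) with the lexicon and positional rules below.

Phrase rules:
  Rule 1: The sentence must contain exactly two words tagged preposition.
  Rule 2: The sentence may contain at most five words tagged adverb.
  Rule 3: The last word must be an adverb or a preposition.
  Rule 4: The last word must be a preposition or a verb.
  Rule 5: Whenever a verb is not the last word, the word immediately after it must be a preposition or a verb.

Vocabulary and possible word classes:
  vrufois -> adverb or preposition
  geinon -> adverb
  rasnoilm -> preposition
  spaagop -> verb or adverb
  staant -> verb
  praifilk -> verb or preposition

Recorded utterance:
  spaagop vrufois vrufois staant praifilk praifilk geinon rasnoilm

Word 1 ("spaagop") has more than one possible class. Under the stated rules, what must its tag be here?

adverb

Candidates per position — 1:spaagop {verb,adverb}; 2:vrufois {adverb,preposition}; 3:vrufois {adverb,preposition}; 4:staant {verb}; 5:praifilk {verb,preposition}; 6:praifilk {verb,preposition}; 7:geinon {adverb}; 8:rasnoilm {preposition}.
Word 6 cannot be verb — rule 5 would then fail for every completion. It is preposition.
Word 2 cannot be preposition — rule 1 would then fail for every completion. It is adverb.
Word 3 cannot be preposition — rule 1 would then fail for every completion. It is adverb.
Word 5 cannot be preposition — rule 1 would then fail for every completion. It is verb.
Word 1 cannot be verb — rule 5 would then fail for every completion. It is adverb.
The unique satisfying tagging is: adverb adverb adverb verb verb preposition adverb preposition.
Verifying each rule — rule 1 holds; rule 2 holds; rule 3 holds; rule 4 holds; rule 5 holds.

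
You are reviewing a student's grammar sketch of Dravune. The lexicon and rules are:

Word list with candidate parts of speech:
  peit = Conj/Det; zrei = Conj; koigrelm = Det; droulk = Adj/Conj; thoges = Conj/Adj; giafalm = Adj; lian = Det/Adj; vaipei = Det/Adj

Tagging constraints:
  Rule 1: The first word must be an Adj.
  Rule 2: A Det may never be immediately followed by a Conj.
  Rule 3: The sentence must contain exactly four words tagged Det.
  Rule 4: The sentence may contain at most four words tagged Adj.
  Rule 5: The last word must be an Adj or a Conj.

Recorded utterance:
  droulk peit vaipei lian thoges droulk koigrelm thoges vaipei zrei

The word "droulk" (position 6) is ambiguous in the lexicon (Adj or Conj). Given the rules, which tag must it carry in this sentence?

Candidates per position — 1:droulk {Adj,Conj}; 2:peit {Conj,Det}; 3:vaipei {Det,Adj}; 4:lian {Det,Adj}; 5:thoges {Conj,Adj}; 6:droulk {Adj,Conj}; 7:koigrelm {Det}; 8:thoges {Conj,Adj}; 9:vaipei {Det,Adj}; 10:zrei {Conj}.
Position 1: Conj is ruled out by rule 1; that leaves Adj.
Position 8: Conj is ruled out by rule 2; that leaves Adj.
Position 9: Det is ruled out by rule 2; that leaves Adj.
Position 2: Conj is ruled out by rule 3; that leaves Det.
Position 3: Adj is ruled out by rule 3; that leaves Det.
Position 4: Adj is ruled out by rule 3; that leaves Det.
Position 5: Conj is ruled out by rule 2; that leaves Adj.
Position 6: Adj is ruled out by rule 4; that leaves Conj.
The unique satisfying tagging is: Adj Det Det Det Adj Conj Det Adj Adj Conj.
Rule-by-rule: rule 1 holds; rule 2 holds; rule 3 holds; rule 4 holds; rule 5 holds.

Conj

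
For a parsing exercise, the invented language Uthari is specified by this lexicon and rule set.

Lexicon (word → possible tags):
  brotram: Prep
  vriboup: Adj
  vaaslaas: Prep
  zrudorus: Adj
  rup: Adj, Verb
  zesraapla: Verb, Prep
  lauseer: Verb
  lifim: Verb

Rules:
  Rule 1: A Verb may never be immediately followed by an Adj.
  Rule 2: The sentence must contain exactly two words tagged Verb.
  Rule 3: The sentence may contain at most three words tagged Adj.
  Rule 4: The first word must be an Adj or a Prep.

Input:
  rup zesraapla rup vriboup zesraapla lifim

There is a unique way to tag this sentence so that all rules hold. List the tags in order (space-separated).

Adj Prep Adj Adj Verb Verb

Candidates per position — 1:rup {Adj,Verb}; 2:zesraapla {Verb,Prep}; 3:rup {Adj,Verb}; 4:vriboup {Adj}; 5:zesraapla {Verb,Prep}; 6:lifim {Verb}.
Position 1: tagging it Verb would leave rule 4 unsatisfiable, so it must be Adj.
Position 2: tagging it Verb would leave rule 1 unsatisfiable, so it must be Prep.
Position 3: tagging it Verb would leave rule 1 unsatisfiable, so it must be Adj.
Position 5: tagging it Prep would leave rule 2 unsatisfiable, so it must be Verb.
The unique satisfying tagging is: Adj Prep Adj Adj Verb Verb.
Verifying each rule — rule 1 ✓; rule 2 ✓; rule 3 ✓; rule 4 ✓.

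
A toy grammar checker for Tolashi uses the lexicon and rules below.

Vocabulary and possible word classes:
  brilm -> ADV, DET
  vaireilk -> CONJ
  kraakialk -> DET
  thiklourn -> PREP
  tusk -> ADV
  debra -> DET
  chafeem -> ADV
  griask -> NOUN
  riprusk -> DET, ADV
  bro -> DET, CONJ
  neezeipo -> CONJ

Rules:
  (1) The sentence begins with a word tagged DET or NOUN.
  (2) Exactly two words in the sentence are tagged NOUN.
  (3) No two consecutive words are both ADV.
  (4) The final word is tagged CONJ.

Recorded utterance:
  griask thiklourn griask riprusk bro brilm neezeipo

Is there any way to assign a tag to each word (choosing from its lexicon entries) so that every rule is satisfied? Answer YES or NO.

Candidates per position — 1:griask {NOUN}; 2:thiklourn {PREP}; 3:griask {NOUN}; 4:riprusk {DET,ADV}; 5:bro {DET,CONJ}; 6:brilm {ADV,DET}; 7:neezeipo {CONJ}.
One satisfying assignment: NOUN PREP NOUN DET CONJ ADV CONJ.
Rule-by-rule: rule 1 satisfied; rule 2 satisfied; rule 3 satisfied; rule 4 satisfied.

YES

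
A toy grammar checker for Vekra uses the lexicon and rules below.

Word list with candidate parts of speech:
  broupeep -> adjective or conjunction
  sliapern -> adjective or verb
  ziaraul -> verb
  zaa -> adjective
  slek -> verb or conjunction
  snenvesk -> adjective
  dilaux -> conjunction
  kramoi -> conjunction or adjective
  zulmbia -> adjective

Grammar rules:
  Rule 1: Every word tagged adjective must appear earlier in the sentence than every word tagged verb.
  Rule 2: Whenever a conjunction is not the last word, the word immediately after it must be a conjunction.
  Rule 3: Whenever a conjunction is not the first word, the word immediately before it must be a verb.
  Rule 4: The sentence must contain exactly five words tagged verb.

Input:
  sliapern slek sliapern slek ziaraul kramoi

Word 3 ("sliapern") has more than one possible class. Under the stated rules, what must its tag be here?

Candidates per position — 1:sliapern {adjective,verb}; 2:slek {verb,conjunction}; 3:sliapern {adjective,verb}; 4:slek {verb,conjunction}; 5:ziaraul {verb}; 6:kramoi {conjunction,adjective}.
At position 1, choosing adjective makes rule 4 impossible to satisfy; hence verb.
At position 2, choosing conjunction makes rule 2 impossible to satisfy; hence verb.
At position 3, choosing adjective makes rule 1 impossible to satisfy; hence verb.
At position 4, choosing conjunction makes rule 2 impossible to satisfy; hence verb.
At position 6, choosing adjective makes rule 1 impossible to satisfy; hence conjunction.
So the tagging must be: verb verb verb verb verb conjunction.
Checking: rule 1 ✓; rule 2 ✓; rule 3 ✓; rule 4 ✓.

verb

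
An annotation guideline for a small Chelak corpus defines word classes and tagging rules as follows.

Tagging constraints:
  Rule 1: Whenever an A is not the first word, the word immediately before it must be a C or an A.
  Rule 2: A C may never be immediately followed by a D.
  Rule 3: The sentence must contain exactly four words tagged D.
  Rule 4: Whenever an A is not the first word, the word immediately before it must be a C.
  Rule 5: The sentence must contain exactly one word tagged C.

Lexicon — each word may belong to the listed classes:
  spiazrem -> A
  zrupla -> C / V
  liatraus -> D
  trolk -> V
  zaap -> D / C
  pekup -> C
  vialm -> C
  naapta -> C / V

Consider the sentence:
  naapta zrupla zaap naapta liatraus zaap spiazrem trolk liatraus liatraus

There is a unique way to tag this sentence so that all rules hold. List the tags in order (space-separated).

V V D V D C A V D D

Candidates per position — 1:naapta {C,V}; 2:zrupla {C,V}; 3:zaap {D,C}; 4:naapta {C,V}; 5:liatraus {D}; 6:zaap {D,C}; 7:spiazrem {A}; 8:trolk {V}; 9:liatraus {D}; 10:liatraus {D}.
If word 4 were C, no tagging could satisfy rule 2; so word 4 is V.
If word 6 were D, no tagging could satisfy rule 1; so word 6 is C.
If word 1 were C, no tagging could satisfy rule 5; so word 1 is V.
If word 2 were C, no tagging could satisfy rule 5; so word 2 is V.
If word 3 were C, no tagging could satisfy rule 3; so word 3 is D.
That leaves exactly one tagging: V V D V D C A V D D.
Check: rule 1 holds; rule 2 holds; rule 3 holds; rule 4 holds; rule 5 holds.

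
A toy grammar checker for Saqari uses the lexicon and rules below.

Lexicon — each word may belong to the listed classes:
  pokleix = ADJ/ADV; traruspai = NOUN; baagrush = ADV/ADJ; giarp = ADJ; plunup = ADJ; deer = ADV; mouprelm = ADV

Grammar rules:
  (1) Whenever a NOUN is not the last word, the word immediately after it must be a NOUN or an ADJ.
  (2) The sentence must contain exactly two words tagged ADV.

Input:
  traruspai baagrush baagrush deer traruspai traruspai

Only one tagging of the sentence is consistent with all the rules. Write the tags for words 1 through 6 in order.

Candidates per position — 1:traruspai {NOUN}; 2:baagrush {ADV,ADJ}; 3:baagrush {ADV,ADJ}; 4:deer {ADV}; 5:traruspai {NOUN}; 6:traruspai {NOUN}.
Word 2 cannot be ADV — rule 1 would then fail for every completion. It is ADJ.
Word 3 cannot be ADJ — rule 2 would then fail for every completion. It is ADV.
The unique satisfying tagging is: NOUN ADJ ADV ADV NOUN NOUN.
Check: rule 1 holds; rule 2 holds.

NOUN ADJ ADV ADV NOUN NOUN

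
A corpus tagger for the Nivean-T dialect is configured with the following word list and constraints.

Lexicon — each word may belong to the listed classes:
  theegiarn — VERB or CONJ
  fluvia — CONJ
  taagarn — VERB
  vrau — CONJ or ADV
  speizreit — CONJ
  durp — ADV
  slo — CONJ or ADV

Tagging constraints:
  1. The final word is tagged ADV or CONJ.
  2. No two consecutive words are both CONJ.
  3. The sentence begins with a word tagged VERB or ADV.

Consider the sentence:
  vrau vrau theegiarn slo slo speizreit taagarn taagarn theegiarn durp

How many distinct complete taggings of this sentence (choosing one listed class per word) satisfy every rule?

10

Candidates per position — 1:vrau {CONJ,ADV}; 2:vrau {CONJ,ADV}; 3:theegiarn {VERB,CONJ}; 4:slo {CONJ,ADV}; 5:slo {CONJ,ADV}; 6:speizreit {CONJ}; 7:taagarn {VERB}; 8:taagarn {VERB}; 9:theegiarn {VERB,CONJ}; 10:durp {ADV}.
There are 64 candidate sequences in total.
Checking each against the rules leaves 10 sequences.
Count = 10.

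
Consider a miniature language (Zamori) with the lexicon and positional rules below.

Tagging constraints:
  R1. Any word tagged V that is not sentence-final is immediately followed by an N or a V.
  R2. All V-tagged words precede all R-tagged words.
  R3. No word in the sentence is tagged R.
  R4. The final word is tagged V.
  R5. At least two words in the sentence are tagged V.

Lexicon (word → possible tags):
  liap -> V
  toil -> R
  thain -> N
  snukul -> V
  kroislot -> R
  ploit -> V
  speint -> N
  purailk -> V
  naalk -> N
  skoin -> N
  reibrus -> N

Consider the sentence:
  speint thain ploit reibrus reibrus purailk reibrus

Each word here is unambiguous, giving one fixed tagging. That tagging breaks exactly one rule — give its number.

4

Fixed tagging: N N V N N V N.
Applying the rules: R1 ✓, R2 ✓, R3 ✓, R4 ✗, R5 ✓.
Only rule 4 fails.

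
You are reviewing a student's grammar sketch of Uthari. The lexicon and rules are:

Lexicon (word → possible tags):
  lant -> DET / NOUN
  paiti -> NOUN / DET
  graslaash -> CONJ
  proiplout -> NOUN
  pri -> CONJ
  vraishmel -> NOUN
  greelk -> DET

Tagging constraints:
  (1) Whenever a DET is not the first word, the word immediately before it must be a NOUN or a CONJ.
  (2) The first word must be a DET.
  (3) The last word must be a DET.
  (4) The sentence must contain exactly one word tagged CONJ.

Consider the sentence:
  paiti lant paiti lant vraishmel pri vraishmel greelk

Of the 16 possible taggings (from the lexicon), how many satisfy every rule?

3

Candidates per position — 1:paiti {NOUN,DET}; 2:lant {DET,NOUN}; 3:paiti {NOUN,DET}; 4:lant {DET,NOUN}; 5:vraishmel {NOUN}; 6:pri {CONJ}; 7:vraishmel {NOUN}; 8:greelk {DET}.
There are 16 candidate sequences in total.
The sequences that satisfy every rule: DET NOUN NOUN DET NOUN CONJ NOUN DET; DET NOUN NOUN NOUN NOUN CONJ NOUN DET; DET NOUN DET NOUN NOUN CONJ NOUN DET.
Count = 3.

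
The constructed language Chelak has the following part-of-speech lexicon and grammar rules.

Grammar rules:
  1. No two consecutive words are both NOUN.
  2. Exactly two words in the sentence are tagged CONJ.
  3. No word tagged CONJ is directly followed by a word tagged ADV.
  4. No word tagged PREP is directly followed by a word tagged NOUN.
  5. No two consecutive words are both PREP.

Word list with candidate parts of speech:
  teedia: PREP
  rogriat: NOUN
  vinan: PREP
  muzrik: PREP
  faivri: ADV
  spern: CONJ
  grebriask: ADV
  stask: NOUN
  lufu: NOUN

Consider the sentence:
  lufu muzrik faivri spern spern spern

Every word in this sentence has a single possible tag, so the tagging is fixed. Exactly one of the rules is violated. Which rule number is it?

2

Fixed tagging: NOUN PREP ADV CONJ CONJ CONJ.
Rule check: R1 ok, R2 fails, R3 ok, R4 ok, R5 ok.
Only rule 2 fails.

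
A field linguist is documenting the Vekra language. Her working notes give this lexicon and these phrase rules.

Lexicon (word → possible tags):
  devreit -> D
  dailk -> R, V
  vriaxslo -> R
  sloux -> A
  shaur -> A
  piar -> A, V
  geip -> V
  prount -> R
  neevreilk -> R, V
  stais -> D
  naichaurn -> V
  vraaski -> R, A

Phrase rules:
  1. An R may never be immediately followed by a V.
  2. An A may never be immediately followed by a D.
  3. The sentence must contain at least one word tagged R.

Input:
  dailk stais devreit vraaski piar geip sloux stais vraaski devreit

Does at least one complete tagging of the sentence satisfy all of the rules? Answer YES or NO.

Candidates per position — 1:dailk {R,V}; 2:stais {D}; 3:devreit {D}; 4:vraaski {R,A}; 5:piar {A,V}; 6:geip {V}; 7:sloux {A}; 8:stais {D}; 9:vraaski {R,A}; 10:devreit {D}.
Rule 2 cannot be satisfied by any choice of tags from the lexicon.
So there is no consistent tagging.

NO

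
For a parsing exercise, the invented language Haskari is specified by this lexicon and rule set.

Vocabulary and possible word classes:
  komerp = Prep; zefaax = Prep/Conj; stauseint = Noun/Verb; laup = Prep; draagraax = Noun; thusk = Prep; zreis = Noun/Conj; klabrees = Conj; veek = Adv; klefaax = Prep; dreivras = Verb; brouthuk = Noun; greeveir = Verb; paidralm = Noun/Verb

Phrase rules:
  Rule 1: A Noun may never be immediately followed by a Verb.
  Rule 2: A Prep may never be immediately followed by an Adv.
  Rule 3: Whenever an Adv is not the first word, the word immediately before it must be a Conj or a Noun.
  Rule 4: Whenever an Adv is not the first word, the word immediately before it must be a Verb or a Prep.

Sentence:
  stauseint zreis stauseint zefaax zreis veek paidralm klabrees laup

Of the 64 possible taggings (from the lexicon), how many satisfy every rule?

0

Candidates per position — 1:stauseint {Noun,Verb}; 2:zreis {Noun,Conj}; 3:stauseint {Noun,Verb}; 4:zefaax {Prep,Conj}; 5:zreis {Noun,Conj}; 6:veek {Adv}; 7:paidralm {Noun,Verb}; 8:klabrees {Conj}; 9:laup {Prep}.
There are 64 candidate sequences in total.
Rule 4 cannot be satisfied by any choice of tags from the lexicon.
So there is no consistent tagging.
Count = 0.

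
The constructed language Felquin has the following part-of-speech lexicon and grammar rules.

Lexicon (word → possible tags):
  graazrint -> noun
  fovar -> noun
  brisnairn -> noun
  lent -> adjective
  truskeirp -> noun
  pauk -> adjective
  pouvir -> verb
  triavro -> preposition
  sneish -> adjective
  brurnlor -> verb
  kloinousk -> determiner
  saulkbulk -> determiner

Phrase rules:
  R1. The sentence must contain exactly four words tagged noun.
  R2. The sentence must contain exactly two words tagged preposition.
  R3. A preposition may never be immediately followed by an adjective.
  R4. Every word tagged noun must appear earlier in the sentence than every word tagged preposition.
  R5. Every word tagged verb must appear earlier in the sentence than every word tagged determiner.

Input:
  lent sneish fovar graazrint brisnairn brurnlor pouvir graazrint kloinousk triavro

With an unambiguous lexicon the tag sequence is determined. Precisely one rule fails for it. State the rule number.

2

Fixed tagging: adjective adjective noun noun noun verb verb noun determiner preposition.
Applying the rules: R1 holds, R2 violated, R3 holds, R4 holds, R5 holds.
Only rule 2 fails.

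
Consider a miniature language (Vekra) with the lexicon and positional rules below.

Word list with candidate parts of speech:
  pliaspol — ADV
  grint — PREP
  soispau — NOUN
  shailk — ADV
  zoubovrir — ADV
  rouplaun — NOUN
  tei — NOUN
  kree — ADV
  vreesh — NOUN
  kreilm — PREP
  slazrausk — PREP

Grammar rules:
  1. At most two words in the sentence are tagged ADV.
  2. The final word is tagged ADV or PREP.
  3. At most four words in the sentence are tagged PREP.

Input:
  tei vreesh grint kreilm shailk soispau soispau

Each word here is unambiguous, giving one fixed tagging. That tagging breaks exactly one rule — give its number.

Fixed tagging: NOUN NOUN PREP PREP ADV NOUN NOUN.
Rule check: R1 ✓, R2 ✗, R3 ✓.
Only rule 2 fails.

2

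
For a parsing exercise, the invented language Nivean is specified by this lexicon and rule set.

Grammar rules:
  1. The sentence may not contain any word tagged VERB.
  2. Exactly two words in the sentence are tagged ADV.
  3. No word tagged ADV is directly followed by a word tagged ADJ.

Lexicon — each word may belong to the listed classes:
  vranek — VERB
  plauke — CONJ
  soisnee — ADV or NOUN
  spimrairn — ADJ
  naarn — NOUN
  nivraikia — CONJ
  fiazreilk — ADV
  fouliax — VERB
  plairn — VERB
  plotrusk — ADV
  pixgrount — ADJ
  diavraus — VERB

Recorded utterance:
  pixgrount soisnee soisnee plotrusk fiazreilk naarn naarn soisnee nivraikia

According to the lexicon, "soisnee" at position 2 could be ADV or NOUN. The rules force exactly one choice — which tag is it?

NOUN

Candidates per position — 1:pixgrount {ADJ}; 2:soisnee {ADV,NOUN}; 3:soisnee {ADV,NOUN}; 4:plotrusk {ADV}; 5:fiazreilk {ADV}; 6:naarn {NOUN}; 7:naarn {NOUN}; 8:soisnee {ADV,NOUN}; 9:nivraikia {CONJ}.
At position 2, choosing ADV makes rule 2 impossible to satisfy; hence NOUN.
At position 3, choosing ADV makes rule 2 impossible to satisfy; hence NOUN.
At position 8, choosing ADV makes rule 2 impossible to satisfy; hence NOUN.
The unique satisfying tagging is: ADJ NOUN NOUN ADV ADV NOUN NOUN NOUN CONJ.
Checking: rule 1 satisfied; rule 2 satisfied; rule 3 satisfied.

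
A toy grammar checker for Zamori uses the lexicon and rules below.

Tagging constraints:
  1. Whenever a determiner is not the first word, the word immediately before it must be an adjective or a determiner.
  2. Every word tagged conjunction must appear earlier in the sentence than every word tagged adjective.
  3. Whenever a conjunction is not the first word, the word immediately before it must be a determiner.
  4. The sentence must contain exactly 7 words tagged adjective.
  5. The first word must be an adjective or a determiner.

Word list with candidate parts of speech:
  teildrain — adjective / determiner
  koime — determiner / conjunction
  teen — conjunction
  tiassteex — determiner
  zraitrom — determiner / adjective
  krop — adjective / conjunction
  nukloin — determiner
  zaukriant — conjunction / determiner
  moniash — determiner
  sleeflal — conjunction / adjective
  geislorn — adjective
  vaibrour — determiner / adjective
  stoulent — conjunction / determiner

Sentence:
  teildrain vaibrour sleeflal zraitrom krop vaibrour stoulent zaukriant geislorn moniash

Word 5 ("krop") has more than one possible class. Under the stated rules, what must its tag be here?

adjective

Candidates per position — 1:teildrain {adjective,determiner}; 2:vaibrour {determiner,adjective}; 3:sleeflal {conjunction,adjective}; 4:zraitrom {determiner,adjective}; 5:krop {adjective,conjunction}; 6:vaibrour {determiner,adjective}; 7:stoulent {conjunction,determiner}; 8:zaukriant {conjunction,determiner}; 9:geislorn {adjective}; 10:moniash {determiner}.
Position 1: determiner is ruled out by rule 4; that leaves adjective.
Position 2: determiner is ruled out by rule 4; that leaves adjective.
Position 3: conjunction is ruled out by rule 2; that leaves adjective.
Position 4: determiner is ruled out by rule 4; that leaves adjective.
Position 5: conjunction is ruled out by rule 2; that leaves adjective.
Position 6: determiner is ruled out by rule 4; that leaves adjective.
Position 7: conjunction is ruled out by rule 2; that leaves determiner.
Position 8: conjunction is ruled out by rule 2; that leaves determiner.
The only consistent sequence is: adjective adjective adjective adjective adjective adjective determiner determiner adjective determiner.
Verifying each rule — rule 1 holds; rule 2 holds; rule 3 holds; rule 4 holds; rule 5 holds.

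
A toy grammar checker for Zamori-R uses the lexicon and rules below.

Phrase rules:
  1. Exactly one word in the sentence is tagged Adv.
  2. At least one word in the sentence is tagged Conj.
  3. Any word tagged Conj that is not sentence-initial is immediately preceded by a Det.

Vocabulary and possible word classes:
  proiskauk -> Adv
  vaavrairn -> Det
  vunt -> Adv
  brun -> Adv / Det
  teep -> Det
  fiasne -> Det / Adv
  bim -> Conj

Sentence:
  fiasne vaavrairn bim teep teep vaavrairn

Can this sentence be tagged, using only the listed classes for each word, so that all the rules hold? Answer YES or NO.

YES

Candidates per position — 1:fiasne {Det,Adv}; 2:vaavrairn {Det}; 3:bim {Conj}; 4:teep {Det}; 5:teep {Det}; 6:vaavrairn {Det}.
One satisfying assignment: Adv Det Conj Det Det Det.
Check: rule 1 ✓; rule 2 ✓; rule 3 ✓.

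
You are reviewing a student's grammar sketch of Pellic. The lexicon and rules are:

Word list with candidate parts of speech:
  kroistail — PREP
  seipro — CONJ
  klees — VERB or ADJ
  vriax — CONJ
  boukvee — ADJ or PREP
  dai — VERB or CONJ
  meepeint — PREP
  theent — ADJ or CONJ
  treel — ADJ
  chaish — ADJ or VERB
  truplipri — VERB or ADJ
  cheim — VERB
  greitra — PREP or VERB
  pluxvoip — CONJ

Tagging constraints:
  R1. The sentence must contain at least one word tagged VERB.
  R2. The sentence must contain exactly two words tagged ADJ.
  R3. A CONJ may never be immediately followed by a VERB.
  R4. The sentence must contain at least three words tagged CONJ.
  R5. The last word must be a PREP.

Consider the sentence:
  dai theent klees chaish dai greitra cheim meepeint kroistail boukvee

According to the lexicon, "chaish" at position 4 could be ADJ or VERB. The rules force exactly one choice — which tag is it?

Candidates per position — 1:dai {VERB,CONJ}; 2:theent {ADJ,CONJ}; 3:klees {VERB,ADJ}; 4:chaish {ADJ,VERB}; 5:dai {VERB,CONJ}; 6:greitra {PREP,VERB}; 7:cheim {VERB}; 8:meepeint {PREP}; 9:kroistail {PREP}; 10:boukvee {ADJ,PREP}.
Position 1: VERB is ruled out by rule 4; that leaves CONJ.
Position 2: ADJ is ruled out by rule 4; that leaves CONJ.
Position 3: VERB is ruled out by rule 3; that leaves ADJ.
Position 5: VERB is ruled out by rule 4; that leaves CONJ.
Position 6: VERB is ruled out by rule 3; that leaves PREP.
Position 10: ADJ is ruled out by rule 5; that leaves PREP.
Position 4: VERB is ruled out by rule 2; that leaves ADJ.
The unique satisfying tagging is: CONJ CONJ ADJ ADJ CONJ PREP VERB PREP PREP PREP.
Rule-by-rule: rule 1 satisfied; rule 2 satisfied; rule 3 satisfied; rule 4 satisfied; rule 5 satisfied.

ADJ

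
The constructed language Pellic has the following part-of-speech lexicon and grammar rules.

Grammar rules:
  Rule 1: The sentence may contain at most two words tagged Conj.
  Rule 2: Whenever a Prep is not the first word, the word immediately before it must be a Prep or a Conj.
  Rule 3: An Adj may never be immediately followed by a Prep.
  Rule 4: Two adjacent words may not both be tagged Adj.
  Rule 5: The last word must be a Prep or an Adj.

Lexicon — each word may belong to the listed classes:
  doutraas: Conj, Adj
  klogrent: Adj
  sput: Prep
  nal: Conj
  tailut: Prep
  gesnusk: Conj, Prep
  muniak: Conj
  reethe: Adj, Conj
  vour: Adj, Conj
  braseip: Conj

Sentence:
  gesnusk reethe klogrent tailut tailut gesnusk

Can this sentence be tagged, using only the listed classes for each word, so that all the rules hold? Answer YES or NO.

Candidates per position — 1:gesnusk {Conj,Prep}; 2:reethe {Adj,Conj}; 3:klogrent {Adj}; 4:tailut {Prep}; 5:tailut {Prep}; 6:gesnusk {Conj,Prep}.
Rule 2 cannot be satisfied by any choice of tags from the lexicon.
So there is no consistent tagging.

NO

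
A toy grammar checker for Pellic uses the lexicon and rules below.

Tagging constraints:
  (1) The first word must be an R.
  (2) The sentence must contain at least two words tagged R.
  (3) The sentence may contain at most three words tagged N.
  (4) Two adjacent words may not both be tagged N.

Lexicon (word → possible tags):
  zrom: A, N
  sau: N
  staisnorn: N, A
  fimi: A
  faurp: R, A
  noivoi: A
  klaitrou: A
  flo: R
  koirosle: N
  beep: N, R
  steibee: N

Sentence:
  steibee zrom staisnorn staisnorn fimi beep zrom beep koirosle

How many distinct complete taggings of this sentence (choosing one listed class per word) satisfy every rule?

Candidates per position — 1:steibee {N}; 2:zrom {A,N}; 3:staisnorn {N,A}; 4:staisnorn {N,A}; 5:fimi {A}; 6:beep {N,R}; 7:zrom {A,N}; 8:beep {N,R}; 9:koirosle {N}.
There are 64 candidate sequences in total.
Rule 1 cannot be satisfied by any choice of tags from the lexicon.
So there is no consistent tagging.
Count = 0.

0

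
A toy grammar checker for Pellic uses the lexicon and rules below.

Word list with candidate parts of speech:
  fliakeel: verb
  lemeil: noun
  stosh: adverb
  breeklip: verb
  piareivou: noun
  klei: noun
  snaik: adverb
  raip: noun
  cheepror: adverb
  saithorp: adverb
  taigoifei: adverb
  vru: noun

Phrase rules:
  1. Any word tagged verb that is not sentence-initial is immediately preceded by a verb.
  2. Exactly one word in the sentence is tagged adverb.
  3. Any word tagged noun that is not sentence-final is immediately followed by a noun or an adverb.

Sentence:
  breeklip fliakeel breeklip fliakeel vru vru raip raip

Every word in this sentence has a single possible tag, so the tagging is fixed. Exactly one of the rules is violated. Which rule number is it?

Fixed tagging: verb verb verb verb noun noun noun noun.
Applying the rules: R1 holds, R2 violated, R3 holds.
Only rule 2 fails.

2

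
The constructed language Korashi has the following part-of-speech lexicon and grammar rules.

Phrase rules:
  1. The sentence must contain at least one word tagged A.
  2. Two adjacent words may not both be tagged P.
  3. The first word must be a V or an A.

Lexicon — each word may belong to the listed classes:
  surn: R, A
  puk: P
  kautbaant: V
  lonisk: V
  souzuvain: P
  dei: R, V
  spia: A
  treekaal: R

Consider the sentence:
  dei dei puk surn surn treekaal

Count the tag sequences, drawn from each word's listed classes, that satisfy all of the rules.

6

Candidates per position — 1:dei {R,V}; 2:dei {R,V}; 3:puk {P}; 4:surn {R,A}; 5:surn {R,A}; 6:treekaal {R}.
There are 16 candidate sequences in total.
Checking each against the rules leaves 6 sequences.
Count = 6.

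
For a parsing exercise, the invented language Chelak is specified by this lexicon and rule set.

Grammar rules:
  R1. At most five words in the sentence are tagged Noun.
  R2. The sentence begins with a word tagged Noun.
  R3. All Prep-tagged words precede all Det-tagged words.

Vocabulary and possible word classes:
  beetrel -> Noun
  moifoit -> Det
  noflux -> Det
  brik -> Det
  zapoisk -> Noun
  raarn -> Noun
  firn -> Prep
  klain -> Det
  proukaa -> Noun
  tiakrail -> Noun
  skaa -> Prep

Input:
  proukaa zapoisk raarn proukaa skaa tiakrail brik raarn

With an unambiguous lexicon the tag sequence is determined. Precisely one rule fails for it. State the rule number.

Fixed tagging: Noun Noun Noun Noun Prep Noun Det Noun.
Applying the rules: R1 violated, R2 holds, R3 holds.
Only rule 1 fails.

1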